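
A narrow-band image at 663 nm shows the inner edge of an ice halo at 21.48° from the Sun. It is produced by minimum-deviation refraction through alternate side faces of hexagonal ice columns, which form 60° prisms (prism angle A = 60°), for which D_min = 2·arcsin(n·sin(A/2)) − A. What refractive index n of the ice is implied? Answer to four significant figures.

Rearranging: n = sin((D_min + A)/2) / sin(A/2).
(D_min + A)/2 = (21.48° + 60°)/2 = 40.740°.
n = sin 40.740° / sin 30° = 0.6526 / 0.5000 = 1.3053.

1.305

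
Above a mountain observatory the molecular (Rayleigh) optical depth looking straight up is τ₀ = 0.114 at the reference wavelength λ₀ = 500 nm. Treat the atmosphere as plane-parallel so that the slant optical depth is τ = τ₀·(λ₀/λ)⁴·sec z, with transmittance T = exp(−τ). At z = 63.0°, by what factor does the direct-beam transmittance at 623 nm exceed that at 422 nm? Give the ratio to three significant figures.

1.48

Airmass: sec 63.0° = 2.2027.
τ(623 nm) = 0.114 × (500/623)⁴ × 2.2027 = 0.114 × 0.4149 × 2.2027 = 0.1042.
τ(422 nm) = 0.114 × (500/422)⁴ × 2.2027 = 0.114 × 1.9707 × 2.2027 = 0.4949.
T(623)/T(422) = exp(τ_B − τ_A) = exp(0.3907) = 1.4780.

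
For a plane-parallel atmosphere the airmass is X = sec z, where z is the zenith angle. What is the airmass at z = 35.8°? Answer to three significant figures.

X = sec z = 1/cos 35.8° = 1/0.8111 = 1.2329.

1.23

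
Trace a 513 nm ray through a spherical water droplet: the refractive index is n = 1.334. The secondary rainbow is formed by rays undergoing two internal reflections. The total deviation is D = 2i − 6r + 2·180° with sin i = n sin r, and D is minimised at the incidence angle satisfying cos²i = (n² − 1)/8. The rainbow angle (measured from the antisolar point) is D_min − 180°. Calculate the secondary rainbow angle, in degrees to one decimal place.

51.2°

cos²i = (1.77956 − 1)/8 = 0.09744; i = arccos(0.31216) = 71.810°.
sin r = sin 71.810°/1.334 = 0.71217; r = 45.411°.
D_min = 2·71.810° − 6·45.411° + 360° = 231.153°.
Rainbow angle = D_min − 180° = 51.153°.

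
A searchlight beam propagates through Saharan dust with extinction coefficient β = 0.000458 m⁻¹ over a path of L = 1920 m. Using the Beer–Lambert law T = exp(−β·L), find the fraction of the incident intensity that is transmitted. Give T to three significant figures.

0.415

τ = β·L = 0.000458 × 1920 = 0.8794.
T = exp(−0.8794) = 0.4150.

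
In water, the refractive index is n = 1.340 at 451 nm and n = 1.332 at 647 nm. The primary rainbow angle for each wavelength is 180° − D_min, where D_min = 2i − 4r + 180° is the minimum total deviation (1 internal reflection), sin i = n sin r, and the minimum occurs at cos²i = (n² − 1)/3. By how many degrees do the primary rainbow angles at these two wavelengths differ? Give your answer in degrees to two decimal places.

At 451 nm (n = 1.340): cos²i = 0.26520 → i = 59.004°, r = 39.770°, D_min = 138.929°, rainbow angle = 41.071°.
At 647 nm (n = 1.332): cos²i = 0.25807 → i = 59.469°, r = 40.290°, D_min = 137.776°, rainbow angle = 42.224°.
Angular width = |41.071° − 42.224°| = 1.153°.

1.15°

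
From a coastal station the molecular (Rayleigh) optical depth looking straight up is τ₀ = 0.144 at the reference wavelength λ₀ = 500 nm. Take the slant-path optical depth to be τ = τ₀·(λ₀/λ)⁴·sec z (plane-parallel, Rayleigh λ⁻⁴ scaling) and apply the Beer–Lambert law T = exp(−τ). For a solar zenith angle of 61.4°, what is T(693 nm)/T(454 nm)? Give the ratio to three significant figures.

1.43

Airmass: sec 61.4° = 2.0890.
τ(693 nm) = 0.144 × (500/693)⁴ × 2.0890 = 0.144 × 0.2710 × 2.0890 = 0.0815.
τ(454 nm) = 0.144 × (500/454)⁴ × 2.0890 = 0.144 × 1.4711 × 2.0890 = 0.4426.
T(693)/T(454) = exp(τ_B − τ_A) = exp(0.3610) = 1.4348.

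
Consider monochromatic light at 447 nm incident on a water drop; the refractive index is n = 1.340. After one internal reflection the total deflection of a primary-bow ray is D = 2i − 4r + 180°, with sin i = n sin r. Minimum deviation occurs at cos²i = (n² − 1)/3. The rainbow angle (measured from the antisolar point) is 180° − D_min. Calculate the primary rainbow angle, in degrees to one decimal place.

41.1°

cos²i = (1.79560 − 1)/3 = 0.26520; i = arccos(0.51498) = 59.004°.
sin r = sin 59.004°/1.340 = 0.63971; r = 39.770°.
D_min = 2·59.004° − 4·39.770° + 180° = 138.929°.
Rainbow angle = 180° − D_min = 41.071°.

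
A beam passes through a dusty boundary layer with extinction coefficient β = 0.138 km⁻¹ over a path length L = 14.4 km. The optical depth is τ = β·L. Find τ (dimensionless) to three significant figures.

1.99

τ = β·L = 0.138 × 14.4 = 1.9872.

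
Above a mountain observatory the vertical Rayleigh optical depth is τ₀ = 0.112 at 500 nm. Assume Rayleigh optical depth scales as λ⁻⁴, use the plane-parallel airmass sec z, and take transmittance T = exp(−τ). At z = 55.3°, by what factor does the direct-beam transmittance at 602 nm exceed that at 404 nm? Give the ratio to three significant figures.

1.44

Airmass: sec 55.3° = 1.7566.
τ(602 nm) = 0.112 × (500/602)⁴ × 1.7566 = 0.112 × 0.4759 × 1.7566 = 0.0936.
τ(404 nm) = 0.112 × (500/404)⁴ × 1.7566 = 0.112 × 2.3461 × 1.7566 = 0.4616.
T(602)/T(404) = exp(τ_B − τ_A) = exp(0.3680) = 1.4448.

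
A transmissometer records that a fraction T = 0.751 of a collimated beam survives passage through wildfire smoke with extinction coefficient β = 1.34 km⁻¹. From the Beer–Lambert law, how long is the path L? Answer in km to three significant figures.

0.214 km

Beer–Lambert: T = exp(−βL) ⇒ L = −ln(T)/β = −ln(0.751)/1.34 = 0.2863/1.34 = 0.2137 km.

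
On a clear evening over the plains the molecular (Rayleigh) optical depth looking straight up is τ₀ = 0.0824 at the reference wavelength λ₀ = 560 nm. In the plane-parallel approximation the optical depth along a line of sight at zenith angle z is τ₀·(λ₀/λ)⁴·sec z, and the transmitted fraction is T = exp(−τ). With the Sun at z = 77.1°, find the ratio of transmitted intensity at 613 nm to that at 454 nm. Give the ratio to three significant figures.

1.82

Airmass: sec 77.1° = 4.4793.
τ(613 nm) = 0.0824 × (560/613)⁴ × 4.4793 = 0.0824 × 0.6965 × 4.4793 = 0.2571.
τ(454 nm) = 0.0824 × (560/454)⁴ × 4.4793 = 0.0824 × 2.3149 × 4.4793 = 0.8544.
T(613)/T(454) = exp(τ_B − τ_A) = exp(0.5973) = 1.8173.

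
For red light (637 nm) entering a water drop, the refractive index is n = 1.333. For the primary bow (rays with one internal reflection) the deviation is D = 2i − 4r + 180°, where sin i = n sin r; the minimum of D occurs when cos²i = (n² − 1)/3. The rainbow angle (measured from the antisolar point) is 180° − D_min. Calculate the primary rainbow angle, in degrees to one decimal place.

cos²i = (1.77689 − 1)/3 = 0.25896; i = arccos(0.50888) = 59.410°.
sin r = sin 59.410°/1.333 = 0.64579; r = 40.225°.
D_min = 2·59.410° − 4·40.225° + 180° = 137.922°.
Rainbow angle = 180° − D_min = 42.078°.

42.1°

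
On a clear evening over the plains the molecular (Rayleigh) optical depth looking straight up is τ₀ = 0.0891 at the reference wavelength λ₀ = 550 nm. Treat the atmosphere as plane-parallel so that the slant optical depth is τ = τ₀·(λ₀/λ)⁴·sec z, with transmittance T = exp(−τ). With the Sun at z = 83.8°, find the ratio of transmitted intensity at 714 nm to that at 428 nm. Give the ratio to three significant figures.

7.09

Airmass: sec 83.8° = 9.2593.
τ(714 nm) = 0.0891 × (550/714)⁴ × 9.2593 = 0.0891 × 0.3521 × 9.2593 = 0.2905.
τ(428 nm) = 0.0891 × (550/428)⁴ × 9.2593 = 0.0891 × 2.7269 × 9.2593 = 2.2497.
T(714)/T(428) = exp(τ_B − τ_A) = exp(1.9593) = 7.0941.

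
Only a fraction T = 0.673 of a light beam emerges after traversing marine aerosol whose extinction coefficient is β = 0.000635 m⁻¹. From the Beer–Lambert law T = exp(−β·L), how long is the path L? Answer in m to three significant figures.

Beer–Lambert: T = exp(−βL) ⇒ L = −ln(T)/β = −ln(0.673)/0.000635 = 0.3960/0.000635 = 623.6 m.

624 m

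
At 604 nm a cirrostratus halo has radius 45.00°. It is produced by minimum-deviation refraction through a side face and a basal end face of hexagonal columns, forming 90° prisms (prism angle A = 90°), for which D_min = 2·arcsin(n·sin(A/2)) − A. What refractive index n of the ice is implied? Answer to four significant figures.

1.307

Rearranging: n = sin((D_min + A)/2) / sin(A/2).
(D_min + A)/2 = (45.00° + 90°)/2 = 67.500°.
n = sin 67.500° / sin 45° = 0.9239 / 0.7071 = 1.3066.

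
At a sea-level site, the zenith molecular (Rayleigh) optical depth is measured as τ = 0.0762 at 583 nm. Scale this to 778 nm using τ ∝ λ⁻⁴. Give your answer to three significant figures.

0.0240

τ(778 nm) = τ(583 nm) × (583/778)⁴ = 0.0762 × (0.7494)⁴ = 0.0762 × 0.3153 = 0.0240.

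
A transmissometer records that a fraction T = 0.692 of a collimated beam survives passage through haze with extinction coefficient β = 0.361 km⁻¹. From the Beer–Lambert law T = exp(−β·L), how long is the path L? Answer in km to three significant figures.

Beer–Lambert: T = exp(−βL) ⇒ L = −ln(T)/β = −ln(0.692)/0.361 = 0.3682/0.361 = 1.02 km.

1.02 km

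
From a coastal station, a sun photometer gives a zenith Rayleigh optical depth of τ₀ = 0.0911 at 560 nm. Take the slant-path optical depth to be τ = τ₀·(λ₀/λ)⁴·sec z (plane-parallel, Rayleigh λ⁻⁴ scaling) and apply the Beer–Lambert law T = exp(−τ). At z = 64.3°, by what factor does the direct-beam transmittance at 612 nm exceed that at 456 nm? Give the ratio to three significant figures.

1.39

Airmass: sec 64.3° = 2.3060.
τ(612 nm) = 0.0911 × (560/612)⁴ × 2.3060 = 0.0911 × 0.7010 × 2.3060 = 0.1473.
τ(456 nm) = 0.0911 × (560/456)⁴ × 2.3060 = 0.0911 × 2.2745 × 2.3060 = 0.4778.
T(612)/T(456) = exp(τ_B − τ_A) = exp(0.3305) = 1.3917.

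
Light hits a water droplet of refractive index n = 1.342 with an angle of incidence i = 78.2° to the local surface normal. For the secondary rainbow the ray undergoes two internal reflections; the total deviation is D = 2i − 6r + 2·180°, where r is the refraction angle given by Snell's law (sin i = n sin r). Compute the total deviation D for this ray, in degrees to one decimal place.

235.4°

sin r = sin 78.2° / 1.342 = 0.9789/1.342 = 0.7294; r = 46.84°.
D = 2·78.2° − 6·46.84° + 2·180° = 156.40° − 281.02° + 360° = 235.38°.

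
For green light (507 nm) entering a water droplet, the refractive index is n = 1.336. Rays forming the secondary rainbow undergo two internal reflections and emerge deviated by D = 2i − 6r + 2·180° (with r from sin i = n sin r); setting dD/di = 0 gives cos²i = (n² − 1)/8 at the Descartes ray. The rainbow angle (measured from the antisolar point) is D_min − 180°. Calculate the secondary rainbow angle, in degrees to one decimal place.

51.7°

cos²i = (1.78490 − 1)/8 = 0.09811; i = arccos(0.31323) = 71.746°.
sin r = sin 71.746°/1.336 = 0.71084; r = 45.303°.
D_min = 2·71.746° − 6·45.303° + 360° = 231.674°.
Rainbow angle = D_min − 180° = 51.674°.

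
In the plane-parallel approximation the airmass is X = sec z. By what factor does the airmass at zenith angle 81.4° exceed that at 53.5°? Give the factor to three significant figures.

X(81.4°)/X(53.5°) = sec 81.4° / sec 53.5° = cos 53.5° / cos 81.4° = 0.5948/0.1495 = 3.9778.

3.98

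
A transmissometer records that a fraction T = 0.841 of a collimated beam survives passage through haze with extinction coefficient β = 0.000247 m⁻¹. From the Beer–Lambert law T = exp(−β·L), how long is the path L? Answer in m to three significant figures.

701 m

Beer–Lambert: T = exp(−βL) ⇒ L = −ln(T)/β = −ln(0.841)/0.000247 = 0.1732/0.000247 = 701.1 m.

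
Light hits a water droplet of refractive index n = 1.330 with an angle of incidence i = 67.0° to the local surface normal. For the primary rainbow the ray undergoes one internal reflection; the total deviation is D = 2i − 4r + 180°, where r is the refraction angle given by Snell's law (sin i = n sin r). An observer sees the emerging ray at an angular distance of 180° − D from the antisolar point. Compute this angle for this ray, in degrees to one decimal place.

sin r = sin 67.0° / 1.330 = 0.9205/1.330 = 0.6921; r = 43.80°.
D = 2·67.0° − 4·43.80° + 180° = 134.00° − 175.19° + 180° = 138.81°.
Angle from antisolar point = 180° − D = 41.19°.

41.2°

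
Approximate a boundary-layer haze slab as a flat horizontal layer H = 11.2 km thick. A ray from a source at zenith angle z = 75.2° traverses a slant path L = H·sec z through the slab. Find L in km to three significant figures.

sec z = 1/cos 75.2° = 3.9147.
L = 11.2 × 3.9147 = 43.845 km.

43.8 km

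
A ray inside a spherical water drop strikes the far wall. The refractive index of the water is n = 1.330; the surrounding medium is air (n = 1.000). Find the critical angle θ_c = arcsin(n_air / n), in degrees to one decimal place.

48.8°

sin θ_c = n_air / n = 1.000 / 1.330 = 0.7519.
θ_c = arcsin(0.7519) = 48.75°.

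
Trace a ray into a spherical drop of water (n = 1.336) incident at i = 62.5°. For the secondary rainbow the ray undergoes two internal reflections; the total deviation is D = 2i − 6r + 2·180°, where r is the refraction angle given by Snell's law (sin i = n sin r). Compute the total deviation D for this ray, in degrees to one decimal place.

sin r = sin 62.5° / 1.336 = 0.8870/1.336 = 0.6639; r = 41.60°.
D = 2·62.5° − 6·41.60° + 2·180° = 125.00° − 249.60° + 360° = 235.40°.

235.4°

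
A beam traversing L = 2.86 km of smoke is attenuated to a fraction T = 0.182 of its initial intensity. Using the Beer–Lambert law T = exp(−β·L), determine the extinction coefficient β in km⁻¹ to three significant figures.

Beer–Lambert: T = exp(−βL) ⇒ β = −ln(T)/L = −ln(0.182)/2.86 = 1.7037/2.86 = 0.5957 km⁻¹.

0.596 km⁻¹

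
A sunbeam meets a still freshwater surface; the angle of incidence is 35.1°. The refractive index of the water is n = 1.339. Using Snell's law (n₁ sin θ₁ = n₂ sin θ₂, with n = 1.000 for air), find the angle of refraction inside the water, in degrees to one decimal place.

Snell: sin θ_r = sin θ_i / n = sin 35.1° / 1.339 = 0.5750 / 1.339 = 0.4294.
θ_r = arcsin(0.4294) = 25.43°.

25.4°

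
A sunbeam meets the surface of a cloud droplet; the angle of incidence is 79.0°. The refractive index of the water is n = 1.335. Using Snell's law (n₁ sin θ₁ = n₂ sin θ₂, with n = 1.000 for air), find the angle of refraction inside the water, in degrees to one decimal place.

Snell: sin θ_r = sin θ_i / n = sin 79.0° / 1.335 = 0.9816 / 1.335 = 0.7353.
θ_r = arcsin(0.7353) = 47.33°.

47.3°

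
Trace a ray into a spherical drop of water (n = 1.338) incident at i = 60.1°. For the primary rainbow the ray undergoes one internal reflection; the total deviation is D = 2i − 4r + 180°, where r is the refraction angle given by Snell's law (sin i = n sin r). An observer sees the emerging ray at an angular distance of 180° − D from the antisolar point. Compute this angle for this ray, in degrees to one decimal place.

41.3°

sin r = sin 60.1° / 1.338 = 0.8669/1.338 = 0.6479; r = 40.38°.
D = 2·60.1° − 4·40.38° + 180° = 120.20° − 161.54° + 180° = 138.66°.
Angle from antisolar point = 180° − D = 41.34°.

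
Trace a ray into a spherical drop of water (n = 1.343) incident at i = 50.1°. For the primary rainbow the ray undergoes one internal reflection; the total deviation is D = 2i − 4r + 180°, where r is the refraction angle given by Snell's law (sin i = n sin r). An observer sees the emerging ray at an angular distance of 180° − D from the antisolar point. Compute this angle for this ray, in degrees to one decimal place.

39.1°

sin r = sin 50.1° / 1.343 = 0.7672/1.343 = 0.5712; r = 34.84°.
D = 2·50.1° − 4·34.84° + 180° = 100.20° − 139.34° + 180° = 140.86°.
Angle from antisolar point = 180° − D = 39.14°.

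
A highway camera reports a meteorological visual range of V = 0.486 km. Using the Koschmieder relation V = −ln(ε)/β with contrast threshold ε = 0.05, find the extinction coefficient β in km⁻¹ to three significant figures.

β = −ln(0.05) / V = 2.996 / 0.486 = 6.1641 km⁻¹.

6.16 km⁻¹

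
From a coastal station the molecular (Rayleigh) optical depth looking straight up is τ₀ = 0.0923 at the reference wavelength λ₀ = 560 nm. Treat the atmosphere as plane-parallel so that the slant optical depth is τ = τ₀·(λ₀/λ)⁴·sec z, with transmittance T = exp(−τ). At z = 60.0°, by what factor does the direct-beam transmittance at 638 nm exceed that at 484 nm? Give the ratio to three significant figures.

Airmass: sec 60.0° = 2.0000.
τ(638 nm) = 0.0923 × (560/638)⁴ × 2.0000 = 0.0923 × 0.5936 × 2.0000 = 0.1096.
τ(484 nm) = 0.0923 × (560/484)⁴ × 2.0000 = 0.0923 × 1.7921 × 2.0000 = 0.3308.
T(638)/T(484) = exp(τ_B − τ_A) = exp(0.2213) = 1.2476.

1.25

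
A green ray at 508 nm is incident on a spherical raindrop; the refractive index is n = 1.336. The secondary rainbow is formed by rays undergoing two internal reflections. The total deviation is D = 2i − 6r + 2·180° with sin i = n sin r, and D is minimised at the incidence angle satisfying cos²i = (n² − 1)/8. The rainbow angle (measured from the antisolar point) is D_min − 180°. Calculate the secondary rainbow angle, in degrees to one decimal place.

cos²i = (1.78490 − 1)/8 = 0.09811; i = arccos(0.31323) = 71.746°.
sin r = sin 71.746°/1.336 = 0.71084; r = 45.303°.
D_min = 2·71.746° − 6·45.303° + 360° = 231.674°.
Rainbow angle = D_min − 180° = 51.674°.

51.7°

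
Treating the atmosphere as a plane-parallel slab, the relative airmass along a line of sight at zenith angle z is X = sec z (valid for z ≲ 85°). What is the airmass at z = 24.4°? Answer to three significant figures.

X = sec z = 1/cos 24.4° = 1/0.9107 = 1.0981.

1.10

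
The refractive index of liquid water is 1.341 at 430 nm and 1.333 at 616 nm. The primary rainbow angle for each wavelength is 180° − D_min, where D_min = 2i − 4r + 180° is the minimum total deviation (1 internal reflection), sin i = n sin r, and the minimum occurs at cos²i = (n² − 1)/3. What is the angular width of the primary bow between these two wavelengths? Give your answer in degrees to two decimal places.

1.15°

At 430 nm (n = 1.341): cos²i = 0.26609 → i = 58.946°, r = 39.705°, D_min = 139.071°, rainbow angle = 40.929°.
At 616 nm (n = 1.333): cos²i = 0.25896 → i = 59.410°, r = 40.225°, D_min = 137.922°, rainbow angle = 42.078°.
Angular width = |40.929° − 42.078°| = 1.149°.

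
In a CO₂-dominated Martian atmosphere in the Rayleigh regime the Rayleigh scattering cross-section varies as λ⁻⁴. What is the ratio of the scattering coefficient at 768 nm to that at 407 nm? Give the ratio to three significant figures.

0.0789

Rayleigh scattering ∝ λ⁻⁴, so the ratio of coefficients is the inverse fourth power of the wavelength ratio.
σ(768)/σ(407) = (407/768)⁴ = (0.5299)⁴ = 0.07887.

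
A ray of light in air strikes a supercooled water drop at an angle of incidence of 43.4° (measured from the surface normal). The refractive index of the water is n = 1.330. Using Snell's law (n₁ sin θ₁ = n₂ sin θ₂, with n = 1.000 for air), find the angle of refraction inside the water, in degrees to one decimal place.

31.1°

Snell: sin θ_r = sin θ_i / n = sin 43.4° / 1.330 = 0.6871 / 1.330 = 0.5166.
θ_r = arcsin(0.5166) = 31.10°.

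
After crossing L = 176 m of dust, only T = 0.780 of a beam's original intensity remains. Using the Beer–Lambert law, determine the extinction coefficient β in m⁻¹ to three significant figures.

Beer–Lambert: T = exp(−βL) ⇒ β = −ln(T)/L = −ln(0.780)/176 = 0.2485/176 = 0.001412 m⁻¹.

0.00141 m⁻¹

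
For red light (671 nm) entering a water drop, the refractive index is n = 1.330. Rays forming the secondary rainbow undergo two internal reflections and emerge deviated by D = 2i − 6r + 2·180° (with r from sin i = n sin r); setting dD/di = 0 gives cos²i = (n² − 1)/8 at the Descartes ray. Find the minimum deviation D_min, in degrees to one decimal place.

cos²i = (1.76890 − 1)/8 = 0.09611; i = arccos(0.31002) = 71.940°.
sin r = sin 71.940°/1.330 = 0.71483; r = 45.630°.
D_min = 2·71.940° − 6·45.630° + 360° = 230.101°.

230.1°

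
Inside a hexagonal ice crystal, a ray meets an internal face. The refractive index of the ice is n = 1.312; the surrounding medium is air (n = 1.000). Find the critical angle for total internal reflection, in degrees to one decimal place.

49.7°

sin θ_c = n_air / n = 1.000 / 1.312 = 0.7622.
θ_c = arcsin(0.7622) = 49.66°.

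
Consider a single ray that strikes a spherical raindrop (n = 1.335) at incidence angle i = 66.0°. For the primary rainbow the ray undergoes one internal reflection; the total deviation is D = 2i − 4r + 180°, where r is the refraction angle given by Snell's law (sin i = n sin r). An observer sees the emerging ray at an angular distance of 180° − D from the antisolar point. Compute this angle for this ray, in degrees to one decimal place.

40.7°

sin r = sin 66.0° / 1.335 = 0.9135/1.335 = 0.6843; r = 43.18°.
D = 2·66.0° − 4·43.18° + 180° = 132.00° − 172.72° + 180° = 139.28°.
Angle from antisolar point = 180° − D = 40.72°.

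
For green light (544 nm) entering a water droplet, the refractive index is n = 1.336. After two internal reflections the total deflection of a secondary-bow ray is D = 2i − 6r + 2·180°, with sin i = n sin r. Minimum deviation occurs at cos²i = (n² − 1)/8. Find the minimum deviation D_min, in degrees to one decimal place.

cos²i = (1.78490 − 1)/8 = 0.09811; i = arccos(0.31323) = 71.746°.
sin r = sin 71.746°/1.336 = 0.71084; r = 45.303°.
D_min = 2·71.746° − 6·45.303° + 360° = 231.674°.

231.7°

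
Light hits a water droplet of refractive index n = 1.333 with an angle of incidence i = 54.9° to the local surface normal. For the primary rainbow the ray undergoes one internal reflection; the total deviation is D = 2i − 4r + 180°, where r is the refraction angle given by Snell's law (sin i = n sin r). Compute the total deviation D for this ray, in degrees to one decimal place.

sin r = sin 54.9° / 1.333 = 0.8181/1.333 = 0.6138; r = 37.86°.
D = 2·54.9° − 4·37.86° + 180° = 109.80° − 151.45° + 180° = 138.35°.

138.4°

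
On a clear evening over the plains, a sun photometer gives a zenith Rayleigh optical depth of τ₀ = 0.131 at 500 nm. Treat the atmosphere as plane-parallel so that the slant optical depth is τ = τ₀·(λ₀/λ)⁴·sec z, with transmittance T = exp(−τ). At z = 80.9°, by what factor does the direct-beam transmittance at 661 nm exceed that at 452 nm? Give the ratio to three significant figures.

Airmass: sec 80.9° = 6.3228.
τ(661 nm) = 0.131 × (500/661)⁴ × 6.3228 = 0.131 × 0.3274 × 6.3228 = 0.2712.
τ(452 nm) = 0.131 × (500/452)⁴ × 6.3228 = 0.131 × 1.4974 × 6.3228 = 1.2402.
T(661)/T(452) = exp(τ_B − τ_A) = exp(0.9691) = 2.6355.

2.64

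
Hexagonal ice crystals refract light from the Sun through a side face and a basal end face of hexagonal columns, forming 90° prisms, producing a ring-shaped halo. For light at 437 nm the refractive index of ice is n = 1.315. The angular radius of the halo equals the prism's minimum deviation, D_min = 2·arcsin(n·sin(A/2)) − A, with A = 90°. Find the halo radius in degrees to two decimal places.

n·sin(A/2) = 1.315 × sin 45° = 1.315 × 0.7071 = 0.9298.
D_min = 2·arcsin(0.9298) − 90° = 2 × 68.411° − 90° = 46.821°.

46.82°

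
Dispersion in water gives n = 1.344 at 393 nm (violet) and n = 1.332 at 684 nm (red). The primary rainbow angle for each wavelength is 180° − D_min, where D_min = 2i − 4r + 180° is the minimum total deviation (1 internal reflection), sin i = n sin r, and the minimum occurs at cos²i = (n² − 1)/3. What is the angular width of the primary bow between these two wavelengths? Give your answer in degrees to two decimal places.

At 393 nm (n = 1.344): cos²i = 0.26878 → i = 58.772°, r = 39.512°, D_min = 139.495°, rainbow angle = 40.505°.
At 684 nm (n = 1.332): cos²i = 0.25807 → i = 59.469°, r = 40.290°, D_min = 137.776°, rainbow angle = 42.224°.
Angular width = |40.505° − 42.224°| = 1.719°.

1.72°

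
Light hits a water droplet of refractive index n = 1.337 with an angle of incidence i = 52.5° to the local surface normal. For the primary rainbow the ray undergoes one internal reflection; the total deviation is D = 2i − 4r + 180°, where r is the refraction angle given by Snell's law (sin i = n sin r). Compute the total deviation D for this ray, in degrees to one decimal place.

139.4°

sin r = sin 52.5° / 1.337 = 0.7934/1.337 = 0.5934; r = 36.40°.
D = 2·52.5° − 4·36.40° + 180° = 105.00° − 145.59° + 180° = 139.41°.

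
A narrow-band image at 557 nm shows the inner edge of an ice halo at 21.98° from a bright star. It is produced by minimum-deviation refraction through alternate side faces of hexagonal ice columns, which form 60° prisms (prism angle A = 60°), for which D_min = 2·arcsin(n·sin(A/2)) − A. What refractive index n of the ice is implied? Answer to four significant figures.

1.312

Rearranging: n = sin((D_min + A)/2) / sin(A/2).
(D_min + A)/2 = (21.98° + 60°)/2 = 40.990°.
n = sin 40.990° / sin 30° = 0.6559 / 0.5000 = 1.3119.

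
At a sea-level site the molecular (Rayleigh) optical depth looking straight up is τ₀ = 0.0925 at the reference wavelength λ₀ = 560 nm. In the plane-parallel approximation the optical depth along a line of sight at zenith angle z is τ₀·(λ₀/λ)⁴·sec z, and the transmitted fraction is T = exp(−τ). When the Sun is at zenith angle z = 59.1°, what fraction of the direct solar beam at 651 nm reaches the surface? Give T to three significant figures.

0.906

sec 59.1° = 1.9473.
τ = 0.0925 × (560/651)⁴ × 1.9473 = 0.0925 × 0.5476 × 1.9473 = 0.0986.
T = exp(−0.0986) = 0.9061.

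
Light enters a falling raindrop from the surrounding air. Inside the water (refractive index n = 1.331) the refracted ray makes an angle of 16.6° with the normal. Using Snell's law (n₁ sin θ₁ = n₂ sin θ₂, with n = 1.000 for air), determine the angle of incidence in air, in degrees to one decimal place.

Snell: sin θ_i = n · sin θ_r = 1.331 × sin 16.6° = 1.331 × 0.2857 = 0.3803.
θ_i = arcsin(0.3803) = 22.35°.

22.3°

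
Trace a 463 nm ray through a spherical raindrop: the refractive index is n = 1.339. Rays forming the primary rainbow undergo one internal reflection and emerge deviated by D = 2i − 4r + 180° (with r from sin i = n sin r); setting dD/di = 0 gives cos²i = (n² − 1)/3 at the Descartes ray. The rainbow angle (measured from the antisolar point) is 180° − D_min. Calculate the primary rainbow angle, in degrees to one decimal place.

cos²i = (1.79292 − 1)/3 = 0.26431; i = arccos(0.51411) = 59.062°.
sin r = sin 59.062°/1.339 = 0.64057; r = 39.834°.
D_min = 2·59.062° − 4·39.834° + 180° = 138.786°.
Rainbow angle = 180° − D_min = 41.214°.

41.2°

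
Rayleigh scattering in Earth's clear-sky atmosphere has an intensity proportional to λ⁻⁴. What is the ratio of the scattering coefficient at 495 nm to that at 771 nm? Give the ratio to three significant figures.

5.89

Rayleigh scattering ∝ λ⁻⁴, so the ratio of coefficients is the inverse fourth power of the wavelength ratio.
σ(495)/σ(771) = (771/495)⁴ = (1.5576)⁴ = 5.886.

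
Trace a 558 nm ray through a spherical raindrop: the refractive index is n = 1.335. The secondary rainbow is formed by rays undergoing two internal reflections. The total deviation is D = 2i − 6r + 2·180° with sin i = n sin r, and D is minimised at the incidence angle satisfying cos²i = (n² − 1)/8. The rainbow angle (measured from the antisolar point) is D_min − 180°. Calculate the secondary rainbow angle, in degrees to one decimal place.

cos²i = (1.78222 − 1)/8 = 0.09778; i = arccos(0.31269) = 71.778°.
sin r = sin 71.778°/1.335 = 0.71150; r = 45.357°.
D_min = 2·71.778° − 6·45.357° + 360° = 231.414°.
Rainbow angle = D_min − 180° = 51.414°.

51.4°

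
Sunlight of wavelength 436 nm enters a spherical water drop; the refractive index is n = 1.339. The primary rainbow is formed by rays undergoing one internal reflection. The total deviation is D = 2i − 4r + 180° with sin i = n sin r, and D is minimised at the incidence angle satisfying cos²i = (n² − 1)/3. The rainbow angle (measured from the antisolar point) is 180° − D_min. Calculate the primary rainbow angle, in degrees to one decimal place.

cos²i = (1.79292 − 1)/3 = 0.26431; i = arccos(0.51411) = 59.062°.
sin r = sin 59.062°/1.339 = 0.64057; r = 39.834°.
D_min = 2·59.062° − 4·39.834° + 180° = 138.786°.
Rainbow angle = 180° − D_min = 41.214°.

41.2°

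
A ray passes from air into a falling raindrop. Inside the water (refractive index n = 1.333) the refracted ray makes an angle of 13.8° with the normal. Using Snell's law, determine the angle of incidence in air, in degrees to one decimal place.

Snell: sin θ_i = n · sin θ_r = 1.333 × sin 13.8° = 1.333 × 0.2385 = 0.3180.
θ_i = arcsin(0.3180) = 18.54°.

18.5°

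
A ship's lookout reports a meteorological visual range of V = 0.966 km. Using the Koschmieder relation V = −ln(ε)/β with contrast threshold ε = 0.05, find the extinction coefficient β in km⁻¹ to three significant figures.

β = −ln(0.05) / V = 2.996 / 0.966 = 3.1012 km⁻¹.

3.10 km⁻¹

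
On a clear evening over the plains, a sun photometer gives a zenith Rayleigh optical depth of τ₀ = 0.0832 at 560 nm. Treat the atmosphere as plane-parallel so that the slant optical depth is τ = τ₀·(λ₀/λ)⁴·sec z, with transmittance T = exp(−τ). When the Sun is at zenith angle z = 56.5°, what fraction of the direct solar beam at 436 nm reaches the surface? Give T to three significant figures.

sec 56.5° = 1.8118.
τ = 0.0832 × (560/436)⁴ × 1.8118 = 0.0832 × 2.7215 × 1.8118 = 0.4102.
T = exp(−0.4102) = 0.6635.

0.663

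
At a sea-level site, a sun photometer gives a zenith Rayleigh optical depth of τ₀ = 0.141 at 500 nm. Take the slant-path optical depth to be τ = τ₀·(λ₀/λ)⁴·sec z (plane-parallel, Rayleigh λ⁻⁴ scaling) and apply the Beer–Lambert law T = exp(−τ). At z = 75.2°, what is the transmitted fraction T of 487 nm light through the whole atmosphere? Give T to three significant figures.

0.542

sec 75.2° = 3.9147.
τ = 0.141 × (500/487)⁴ × 3.9147 = 0.141 × 1.1111 × 3.9147 = 0.6133.
T = exp(−0.6133) = 0.5416.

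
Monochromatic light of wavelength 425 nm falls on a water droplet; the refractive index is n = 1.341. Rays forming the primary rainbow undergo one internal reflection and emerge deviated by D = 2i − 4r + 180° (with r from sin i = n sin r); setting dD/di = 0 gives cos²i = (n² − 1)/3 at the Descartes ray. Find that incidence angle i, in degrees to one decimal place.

58.9°

cos²i = (1.341² − 1)/3 = (1.79828 − 1)/3 = 0.26609.
cos i = 0.51584, so i = 58.946°.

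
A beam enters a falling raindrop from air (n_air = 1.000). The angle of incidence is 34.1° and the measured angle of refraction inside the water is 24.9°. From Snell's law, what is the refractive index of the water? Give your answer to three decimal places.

1.332

n = sin θ_i / sin θ_r = sin 34.1° / sin 24.9° = 0.5606 / 0.4210 = 1.3316.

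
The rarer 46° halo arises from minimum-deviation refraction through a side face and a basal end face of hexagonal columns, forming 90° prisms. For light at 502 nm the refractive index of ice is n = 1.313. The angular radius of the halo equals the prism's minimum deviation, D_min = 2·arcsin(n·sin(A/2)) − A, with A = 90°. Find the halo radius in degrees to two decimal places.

n·sin(A/2) = 1.313 × sin 45° = 1.313 × 0.7071 = 0.9284.
D_min = 2·arcsin(0.9284) − 90° = 2 × 68.192° − 90° = 46.383°.

46.38°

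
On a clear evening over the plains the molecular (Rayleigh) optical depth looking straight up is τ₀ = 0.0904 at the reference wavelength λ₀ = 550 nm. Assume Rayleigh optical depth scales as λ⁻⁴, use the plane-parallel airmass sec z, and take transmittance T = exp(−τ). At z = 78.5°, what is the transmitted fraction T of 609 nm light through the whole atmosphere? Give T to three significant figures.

0.740

sec 78.5° = 5.0159.
τ = 0.0904 × (550/609)⁴ × 5.0159 = 0.0904 × 0.6652 × 5.0159 = 0.3016.
T = exp(−0.3016) = 0.7396.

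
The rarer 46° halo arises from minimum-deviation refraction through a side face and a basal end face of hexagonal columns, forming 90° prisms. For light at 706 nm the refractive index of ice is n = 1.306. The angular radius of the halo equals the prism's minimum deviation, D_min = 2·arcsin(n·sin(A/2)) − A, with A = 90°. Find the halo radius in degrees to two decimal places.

n·sin(A/2) = 1.306 × sin 45° = 1.306 × 0.7071 = 0.9235.
D_min = 2·arcsin(0.9235) − 90° = 2 × 67.440° − 90° = 44.881°.

44.88°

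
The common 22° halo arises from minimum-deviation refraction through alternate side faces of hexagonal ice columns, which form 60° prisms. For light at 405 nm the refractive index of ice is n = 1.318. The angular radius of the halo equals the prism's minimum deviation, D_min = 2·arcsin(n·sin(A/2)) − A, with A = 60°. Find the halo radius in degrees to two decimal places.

22.45°

n·sin(A/2) = 1.318 × sin 30° = 1.318 × 0.5000 = 0.6590.
D_min = 2·arcsin(0.6590) − 60° = 2 × 41.224° − 60° = 22.447°.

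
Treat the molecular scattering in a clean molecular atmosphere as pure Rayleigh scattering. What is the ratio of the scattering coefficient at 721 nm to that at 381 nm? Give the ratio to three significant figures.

Rayleigh scattering ∝ λ⁻⁴, so the ratio of coefficients is the inverse fourth power of the wavelength ratio.
σ(721)/σ(381) = (381/721)⁴ = (0.5284)⁴ = 0.07798.

0.0780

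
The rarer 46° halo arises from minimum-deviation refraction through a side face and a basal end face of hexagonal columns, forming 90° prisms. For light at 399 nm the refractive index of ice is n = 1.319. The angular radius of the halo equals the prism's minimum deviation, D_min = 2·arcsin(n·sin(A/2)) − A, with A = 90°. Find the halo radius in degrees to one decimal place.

n·sin(A/2) = 1.319 × sin 45° = 1.319 × 0.7071 = 0.9327.
D_min = 2·arcsin(0.9327) − 90° = 2 × 68.856° − 90° = 47.711°.

47.7°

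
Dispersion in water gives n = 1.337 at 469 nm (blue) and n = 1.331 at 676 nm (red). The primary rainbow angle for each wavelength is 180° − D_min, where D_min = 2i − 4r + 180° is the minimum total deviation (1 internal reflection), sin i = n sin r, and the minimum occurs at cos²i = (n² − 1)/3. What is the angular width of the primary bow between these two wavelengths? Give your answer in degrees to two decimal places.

0.87°

At 469 nm (n = 1.337): cos²i = 0.26252 → i = 59.178°, r = 39.964°, D_min = 138.500°, rainbow angle = 41.500°.
At 676 nm (n = 1.331): cos²i = 0.25719 → i = 59.527°, r = 40.356°, D_min = 137.630°, rainbow angle = 42.370°.
Angular width = |41.500° − 42.370°| = 0.870°.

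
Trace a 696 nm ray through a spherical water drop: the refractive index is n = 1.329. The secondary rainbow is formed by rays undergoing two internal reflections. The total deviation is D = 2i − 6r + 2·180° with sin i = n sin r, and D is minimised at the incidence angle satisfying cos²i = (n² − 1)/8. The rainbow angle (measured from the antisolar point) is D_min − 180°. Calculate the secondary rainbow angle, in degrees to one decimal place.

cos²i = (1.76624 − 1)/8 = 0.09578; i = arccos(0.30948) = 71.972°.
sin r = sin 71.972°/1.329 = 0.71550; r = 45.685°.
D_min = 2·71.972° − 6·45.685° + 360° = 229.837°.
Rainbow angle = D_min − 180° = 49.837°.

49.8°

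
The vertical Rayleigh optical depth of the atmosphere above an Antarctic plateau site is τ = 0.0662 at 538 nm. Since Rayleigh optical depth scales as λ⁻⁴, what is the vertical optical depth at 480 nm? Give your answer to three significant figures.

τ(480 nm) = τ(538 nm) × (538/480)⁴ = 0.0662 × (1.1208)⁴ = 0.0662 × 1.5782 = 0.1045.

0.104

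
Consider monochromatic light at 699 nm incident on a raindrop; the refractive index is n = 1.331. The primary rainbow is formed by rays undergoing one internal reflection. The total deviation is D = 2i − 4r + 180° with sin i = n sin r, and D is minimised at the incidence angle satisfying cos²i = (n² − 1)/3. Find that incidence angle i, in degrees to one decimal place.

59.5°

cos²i = (1.331² − 1)/3 = (1.77156 − 1)/3 = 0.25719.
cos i = 0.50714, so i = 59.527°.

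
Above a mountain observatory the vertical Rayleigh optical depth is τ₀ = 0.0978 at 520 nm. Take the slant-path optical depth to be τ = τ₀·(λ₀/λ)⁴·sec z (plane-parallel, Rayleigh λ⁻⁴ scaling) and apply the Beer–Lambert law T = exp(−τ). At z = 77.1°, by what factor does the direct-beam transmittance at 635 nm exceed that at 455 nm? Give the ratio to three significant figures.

Airmass: sec 77.1° = 4.4793.
τ(635 nm) = 0.0978 × (520/635)⁴ × 4.4793 = 0.0978 × 0.4497 × 4.4793 = 0.1970.
τ(455 nm) = 0.0978 × (520/455)⁴ × 4.4793 = 0.0978 × 1.7060 × 4.4793 = 0.7473.
T(635)/T(455) = exp(τ_B − τ_A) = exp(0.5503) = 1.7338.

1.73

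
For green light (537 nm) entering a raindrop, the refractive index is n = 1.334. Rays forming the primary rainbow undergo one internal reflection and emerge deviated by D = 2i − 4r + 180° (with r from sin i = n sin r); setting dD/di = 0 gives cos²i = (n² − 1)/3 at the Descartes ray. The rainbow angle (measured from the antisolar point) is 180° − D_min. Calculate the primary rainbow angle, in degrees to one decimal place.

41.9°

cos²i = (1.77956 − 1)/3 = 0.25985; i = arccos(0.50976) = 59.352°.
sin r = sin 59.352°/1.334 = 0.64492; r = 40.159°.
D_min = 2·59.352° − 4·40.159° + 180° = 138.067°.
Rainbow angle = 180° − D_min = 41.933°.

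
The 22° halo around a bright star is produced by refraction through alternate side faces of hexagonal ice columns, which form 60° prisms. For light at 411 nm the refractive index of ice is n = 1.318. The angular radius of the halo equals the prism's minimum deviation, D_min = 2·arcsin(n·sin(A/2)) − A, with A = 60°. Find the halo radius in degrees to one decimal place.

22.4°

n·sin(A/2) = 1.318 × sin 30° = 1.318 × 0.5000 = 0.6590.
D_min = 2·arcsin(0.6590) − 60° = 2 × 41.224° − 60° = 22.447°.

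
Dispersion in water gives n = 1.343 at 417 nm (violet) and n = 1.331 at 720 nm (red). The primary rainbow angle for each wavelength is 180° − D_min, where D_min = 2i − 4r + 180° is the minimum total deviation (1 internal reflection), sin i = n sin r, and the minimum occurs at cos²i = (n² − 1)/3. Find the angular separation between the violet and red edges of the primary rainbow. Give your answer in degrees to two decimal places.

At 417 nm (n = 1.343): cos²i = 0.26788 → i = 58.830°, r = 39.577°, D_min = 139.354°, rainbow angle = 40.646°.
At 720 nm (n = 1.331): cos²i = 0.25719 → i = 59.527°, r = 40.356°, D_min = 137.630°, rainbow angle = 42.370°.
Angular width = |40.646° − 42.370°| = 1.724°.

1.72°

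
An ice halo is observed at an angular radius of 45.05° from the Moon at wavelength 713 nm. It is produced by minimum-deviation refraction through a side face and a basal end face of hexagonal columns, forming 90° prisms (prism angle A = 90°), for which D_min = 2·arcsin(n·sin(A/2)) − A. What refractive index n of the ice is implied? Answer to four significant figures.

Rearranging: n = sin((D_min + A)/2) / sin(A/2).
(D_min + A)/2 = (45.05° + 90°)/2 = 67.525°.
n = sin 67.525° / sin 45° = 0.9240 / 0.7071 = 1.3068.

1.307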